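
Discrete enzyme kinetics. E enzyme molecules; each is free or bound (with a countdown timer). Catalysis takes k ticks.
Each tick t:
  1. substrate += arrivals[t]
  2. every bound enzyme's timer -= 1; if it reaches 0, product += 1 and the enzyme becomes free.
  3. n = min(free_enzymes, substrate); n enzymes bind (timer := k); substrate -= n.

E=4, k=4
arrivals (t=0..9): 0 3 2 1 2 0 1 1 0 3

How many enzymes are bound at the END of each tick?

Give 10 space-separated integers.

t=0: arr=0 -> substrate=0 bound=0 product=0
t=1: arr=3 -> substrate=0 bound=3 product=0
t=2: arr=2 -> substrate=1 bound=4 product=0
t=3: arr=1 -> substrate=2 bound=4 product=0
t=4: arr=2 -> substrate=4 bound=4 product=0
t=5: arr=0 -> substrate=1 bound=4 product=3
t=6: arr=1 -> substrate=1 bound=4 product=4
t=7: arr=1 -> substrate=2 bound=4 product=4
t=8: arr=0 -> substrate=2 bound=4 product=4
t=9: arr=3 -> substrate=2 bound=4 product=7

Answer: 0 3 4 4 4 4 4 4 4 4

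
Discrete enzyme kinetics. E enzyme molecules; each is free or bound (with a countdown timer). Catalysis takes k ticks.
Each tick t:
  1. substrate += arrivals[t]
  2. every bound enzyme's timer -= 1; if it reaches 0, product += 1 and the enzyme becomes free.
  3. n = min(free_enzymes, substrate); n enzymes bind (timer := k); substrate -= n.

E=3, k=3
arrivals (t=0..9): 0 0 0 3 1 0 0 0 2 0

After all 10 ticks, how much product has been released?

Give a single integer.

t=0: arr=0 -> substrate=0 bound=0 product=0
t=1: arr=0 -> substrate=0 bound=0 product=0
t=2: arr=0 -> substrate=0 bound=0 product=0
t=3: arr=3 -> substrate=0 bound=3 product=0
t=4: arr=1 -> substrate=1 bound=3 product=0
t=5: arr=0 -> substrate=1 bound=3 product=0
t=6: arr=0 -> substrate=0 bound=1 product=3
t=7: arr=0 -> substrate=0 bound=1 product=3
t=8: arr=2 -> substrate=0 bound=3 product=3
t=9: arr=0 -> substrate=0 bound=2 product=4

Answer: 4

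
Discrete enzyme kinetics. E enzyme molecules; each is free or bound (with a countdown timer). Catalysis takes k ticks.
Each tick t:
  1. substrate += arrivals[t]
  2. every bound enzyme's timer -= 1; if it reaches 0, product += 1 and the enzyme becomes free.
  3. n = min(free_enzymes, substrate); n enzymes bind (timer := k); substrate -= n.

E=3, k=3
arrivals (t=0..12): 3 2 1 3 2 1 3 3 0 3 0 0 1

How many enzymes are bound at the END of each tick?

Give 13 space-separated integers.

t=0: arr=3 -> substrate=0 bound=3 product=0
t=1: arr=2 -> substrate=2 bound=3 product=0
t=2: arr=1 -> substrate=3 bound=3 product=0
t=3: arr=3 -> substrate=3 bound=3 product=3
t=4: arr=2 -> substrate=5 bound=3 product=3
t=5: arr=1 -> substrate=6 bound=3 product=3
t=6: arr=3 -> substrate=6 bound=3 product=6
t=7: arr=3 -> substrate=9 bound=3 product=6
t=8: arr=0 -> substrate=9 bound=3 product=6
t=9: arr=3 -> substrate=9 bound=3 product=9
t=10: arr=0 -> substrate=9 bound=3 product=9
t=11: arr=0 -> substrate=9 bound=3 product=9
t=12: arr=1 -> substrate=7 bound=3 product=12

Answer: 3 3 3 3 3 3 3 3 3 3 3 3 3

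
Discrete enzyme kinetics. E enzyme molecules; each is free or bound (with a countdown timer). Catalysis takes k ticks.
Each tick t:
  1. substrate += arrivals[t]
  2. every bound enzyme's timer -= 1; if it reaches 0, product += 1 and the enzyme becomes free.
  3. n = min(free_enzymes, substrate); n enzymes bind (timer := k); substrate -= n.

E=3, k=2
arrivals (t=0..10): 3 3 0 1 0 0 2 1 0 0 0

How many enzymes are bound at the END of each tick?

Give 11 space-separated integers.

Answer: 3 3 3 3 1 1 2 3 1 0 0

Derivation:
t=0: arr=3 -> substrate=0 bound=3 product=0
t=1: arr=3 -> substrate=3 bound=3 product=0
t=2: arr=0 -> substrate=0 bound=3 product=3
t=3: arr=1 -> substrate=1 bound=3 product=3
t=4: arr=0 -> substrate=0 bound=1 product=6
t=5: arr=0 -> substrate=0 bound=1 product=6
t=6: arr=2 -> substrate=0 bound=2 product=7
t=7: arr=1 -> substrate=0 bound=3 product=7
t=8: arr=0 -> substrate=0 bound=1 product=9
t=9: arr=0 -> substrate=0 bound=0 product=10
t=10: arr=0 -> substrate=0 bound=0 product=10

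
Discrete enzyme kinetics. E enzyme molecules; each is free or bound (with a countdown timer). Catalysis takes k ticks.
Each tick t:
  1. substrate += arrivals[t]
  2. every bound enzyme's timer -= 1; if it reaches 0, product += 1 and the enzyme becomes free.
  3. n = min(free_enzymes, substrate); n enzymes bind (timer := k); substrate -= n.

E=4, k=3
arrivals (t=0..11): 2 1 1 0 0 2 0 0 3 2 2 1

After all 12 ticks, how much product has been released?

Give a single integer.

t=0: arr=2 -> substrate=0 bound=2 product=0
t=1: arr=1 -> substrate=0 bound=3 product=0
t=2: arr=1 -> substrate=0 bound=4 product=0
t=3: arr=0 -> substrate=0 bound=2 product=2
t=4: arr=0 -> substrate=0 bound=1 product=3
t=5: arr=2 -> substrate=0 bound=2 product=4
t=6: arr=0 -> substrate=0 bound=2 product=4
t=7: arr=0 -> substrate=0 bound=2 product=4
t=8: arr=3 -> substrate=0 bound=3 product=6
t=9: arr=2 -> substrate=1 bound=4 product=6
t=10: arr=2 -> substrate=3 bound=4 product=6
t=11: arr=1 -> substrate=1 bound=4 product=9

Answer: 9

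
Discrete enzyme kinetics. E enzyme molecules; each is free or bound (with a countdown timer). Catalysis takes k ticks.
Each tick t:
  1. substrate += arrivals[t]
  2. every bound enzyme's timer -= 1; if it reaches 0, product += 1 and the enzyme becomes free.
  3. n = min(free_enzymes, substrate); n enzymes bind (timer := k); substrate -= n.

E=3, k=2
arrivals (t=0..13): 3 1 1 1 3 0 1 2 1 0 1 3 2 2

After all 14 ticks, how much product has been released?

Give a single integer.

Answer: 16

Derivation:
t=0: arr=3 -> substrate=0 bound=3 product=0
t=1: arr=1 -> substrate=1 bound=3 product=0
t=2: arr=1 -> substrate=0 bound=2 product=3
t=3: arr=1 -> substrate=0 bound=3 product=3
t=4: arr=3 -> substrate=1 bound=3 product=5
t=5: arr=0 -> substrate=0 bound=3 product=6
t=6: arr=1 -> substrate=0 bound=2 product=8
t=7: arr=2 -> substrate=0 bound=3 product=9
t=8: arr=1 -> substrate=0 bound=3 product=10
t=9: arr=0 -> substrate=0 bound=1 product=12
t=10: arr=1 -> substrate=0 bound=1 product=13
t=11: arr=3 -> substrate=1 bound=3 product=13
t=12: arr=2 -> substrate=2 bound=3 product=14
t=13: arr=2 -> substrate=2 bound=3 product=16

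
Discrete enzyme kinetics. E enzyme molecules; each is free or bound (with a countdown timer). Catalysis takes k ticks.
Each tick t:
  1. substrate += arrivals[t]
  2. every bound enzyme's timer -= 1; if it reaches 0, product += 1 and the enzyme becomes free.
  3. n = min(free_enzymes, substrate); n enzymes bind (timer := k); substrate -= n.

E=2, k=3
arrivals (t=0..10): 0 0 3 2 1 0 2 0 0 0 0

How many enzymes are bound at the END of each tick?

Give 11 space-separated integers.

t=0: arr=0 -> substrate=0 bound=0 product=0
t=1: arr=0 -> substrate=0 bound=0 product=0
t=2: arr=3 -> substrate=1 bound=2 product=0
t=3: arr=2 -> substrate=3 bound=2 product=0
t=4: arr=1 -> substrate=4 bound=2 product=0
t=5: arr=0 -> substrate=2 bound=2 product=2
t=6: arr=2 -> substrate=4 bound=2 product=2
t=7: arr=0 -> substrate=4 bound=2 product=2
t=8: arr=0 -> substrate=2 bound=2 product=4
t=9: arr=0 -> substrate=2 bound=2 product=4
t=10: arr=0 -> substrate=2 bound=2 product=4

Answer: 0 0 2 2 2 2 2 2 2 2 2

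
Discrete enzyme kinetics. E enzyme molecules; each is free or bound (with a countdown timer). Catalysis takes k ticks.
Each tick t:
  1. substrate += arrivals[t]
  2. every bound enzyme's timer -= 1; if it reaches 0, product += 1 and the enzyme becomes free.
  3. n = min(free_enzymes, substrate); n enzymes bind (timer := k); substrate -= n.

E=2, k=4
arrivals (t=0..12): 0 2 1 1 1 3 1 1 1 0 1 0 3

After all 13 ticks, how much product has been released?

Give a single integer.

Answer: 4

Derivation:
t=0: arr=0 -> substrate=0 bound=0 product=0
t=1: arr=2 -> substrate=0 bound=2 product=0
t=2: arr=1 -> substrate=1 bound=2 product=0
t=3: arr=1 -> substrate=2 bound=2 product=0
t=4: arr=1 -> substrate=3 bound=2 product=0
t=5: arr=3 -> substrate=4 bound=2 product=2
t=6: arr=1 -> substrate=5 bound=2 product=2
t=7: arr=1 -> substrate=6 bound=2 product=2
t=8: arr=1 -> substrate=7 bound=2 product=2
t=9: arr=0 -> substrate=5 bound=2 product=4
t=10: arr=1 -> substrate=6 bound=2 product=4
t=11: arr=0 -> substrate=6 bound=2 product=4
t=12: arr=3 -> substrate=9 bound=2 product=4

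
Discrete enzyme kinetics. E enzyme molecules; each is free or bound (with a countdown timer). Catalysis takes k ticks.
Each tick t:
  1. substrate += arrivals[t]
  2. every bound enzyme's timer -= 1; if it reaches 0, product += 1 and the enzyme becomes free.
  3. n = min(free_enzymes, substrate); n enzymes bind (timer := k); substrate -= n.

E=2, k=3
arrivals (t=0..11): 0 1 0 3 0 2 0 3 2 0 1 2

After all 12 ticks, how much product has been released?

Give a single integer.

Answer: 5

Derivation:
t=0: arr=0 -> substrate=0 bound=0 product=0
t=1: arr=1 -> substrate=0 bound=1 product=0
t=2: arr=0 -> substrate=0 bound=1 product=0
t=3: arr=3 -> substrate=2 bound=2 product=0
t=4: arr=0 -> substrate=1 bound=2 product=1
t=5: arr=2 -> substrate=3 bound=2 product=1
t=6: arr=0 -> substrate=2 bound=2 product=2
t=7: arr=3 -> substrate=4 bound=2 product=3
t=8: arr=2 -> substrate=6 bound=2 product=3
t=9: arr=0 -> substrate=5 bound=2 product=4
t=10: arr=1 -> substrate=5 bound=2 product=5
t=11: arr=2 -> substrate=7 bound=2 product=5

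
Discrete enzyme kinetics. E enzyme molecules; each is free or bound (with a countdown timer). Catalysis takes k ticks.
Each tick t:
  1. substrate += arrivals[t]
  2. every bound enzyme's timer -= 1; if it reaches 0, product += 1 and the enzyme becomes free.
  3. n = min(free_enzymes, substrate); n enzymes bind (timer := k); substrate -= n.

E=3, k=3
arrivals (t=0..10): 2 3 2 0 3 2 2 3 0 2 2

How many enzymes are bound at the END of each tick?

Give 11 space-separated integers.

Answer: 2 3 3 3 3 3 3 3 3 3 3

Derivation:
t=0: arr=2 -> substrate=0 bound=2 product=0
t=1: arr=3 -> substrate=2 bound=3 product=0
t=2: arr=2 -> substrate=4 bound=3 product=0
t=3: arr=0 -> substrate=2 bound=3 product=2
t=4: arr=3 -> substrate=4 bound=3 product=3
t=5: arr=2 -> substrate=6 bound=3 product=3
t=6: arr=2 -> substrate=6 bound=3 product=5
t=7: arr=3 -> substrate=8 bound=3 product=6
t=8: arr=0 -> substrate=8 bound=3 product=6
t=9: arr=2 -> substrate=8 bound=3 product=8
t=10: arr=2 -> substrate=9 bound=3 product=9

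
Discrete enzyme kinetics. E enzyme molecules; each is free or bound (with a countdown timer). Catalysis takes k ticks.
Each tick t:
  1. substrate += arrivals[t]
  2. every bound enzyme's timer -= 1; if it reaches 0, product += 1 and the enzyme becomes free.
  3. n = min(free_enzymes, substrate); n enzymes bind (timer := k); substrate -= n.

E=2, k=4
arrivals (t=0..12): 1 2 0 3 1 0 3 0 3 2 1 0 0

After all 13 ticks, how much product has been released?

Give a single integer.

t=0: arr=1 -> substrate=0 bound=1 product=0
t=1: arr=2 -> substrate=1 bound=2 product=0
t=2: arr=0 -> substrate=1 bound=2 product=0
t=3: arr=3 -> substrate=4 bound=2 product=0
t=4: arr=1 -> substrate=4 bound=2 product=1
t=5: arr=0 -> substrate=3 bound=2 product=2
t=6: arr=3 -> substrate=6 bound=2 product=2
t=7: arr=0 -> substrate=6 bound=2 product=2
t=8: arr=3 -> substrate=8 bound=2 product=3
t=9: arr=2 -> substrate=9 bound=2 product=4
t=10: arr=1 -> substrate=10 bound=2 product=4
t=11: arr=0 -> substrate=10 bound=2 product=4
t=12: arr=0 -> substrate=9 bound=2 product=5

Answer: 5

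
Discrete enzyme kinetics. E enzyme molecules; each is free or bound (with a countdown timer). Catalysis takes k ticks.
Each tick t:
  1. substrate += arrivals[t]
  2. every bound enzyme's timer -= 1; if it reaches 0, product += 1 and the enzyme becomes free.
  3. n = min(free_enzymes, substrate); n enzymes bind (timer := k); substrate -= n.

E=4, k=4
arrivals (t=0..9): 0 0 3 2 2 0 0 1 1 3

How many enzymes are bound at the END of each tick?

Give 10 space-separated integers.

Answer: 0 0 3 4 4 4 4 4 4 4

Derivation:
t=0: arr=0 -> substrate=0 bound=0 product=0
t=1: arr=0 -> substrate=0 bound=0 product=0
t=2: arr=3 -> substrate=0 bound=3 product=0
t=3: arr=2 -> substrate=1 bound=4 product=0
t=4: arr=2 -> substrate=3 bound=4 product=0
t=5: arr=0 -> substrate=3 bound=4 product=0
t=6: arr=0 -> substrate=0 bound=4 product=3
t=7: arr=1 -> substrate=0 bound=4 product=4
t=8: arr=1 -> substrate=1 bound=4 product=4
t=9: arr=3 -> substrate=4 bound=4 product=4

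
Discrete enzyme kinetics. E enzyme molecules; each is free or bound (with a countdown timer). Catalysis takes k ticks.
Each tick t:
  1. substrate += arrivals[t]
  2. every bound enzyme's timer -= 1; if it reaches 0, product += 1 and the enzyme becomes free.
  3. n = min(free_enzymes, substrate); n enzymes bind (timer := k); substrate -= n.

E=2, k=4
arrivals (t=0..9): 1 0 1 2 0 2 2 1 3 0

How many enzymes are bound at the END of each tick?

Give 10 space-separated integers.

t=0: arr=1 -> substrate=0 bound=1 product=0
t=1: arr=0 -> substrate=0 bound=1 product=0
t=2: arr=1 -> substrate=0 bound=2 product=0
t=3: arr=2 -> substrate=2 bound=2 product=0
t=4: arr=0 -> substrate=1 bound=2 product=1
t=5: arr=2 -> substrate=3 bound=2 product=1
t=6: arr=2 -> substrate=4 bound=2 product=2
t=7: arr=1 -> substrate=5 bound=2 product=2
t=8: arr=3 -> substrate=7 bound=2 product=3
t=9: arr=0 -> substrate=7 bound=2 product=3

Answer: 1 1 2 2 2 2 2 2 2 2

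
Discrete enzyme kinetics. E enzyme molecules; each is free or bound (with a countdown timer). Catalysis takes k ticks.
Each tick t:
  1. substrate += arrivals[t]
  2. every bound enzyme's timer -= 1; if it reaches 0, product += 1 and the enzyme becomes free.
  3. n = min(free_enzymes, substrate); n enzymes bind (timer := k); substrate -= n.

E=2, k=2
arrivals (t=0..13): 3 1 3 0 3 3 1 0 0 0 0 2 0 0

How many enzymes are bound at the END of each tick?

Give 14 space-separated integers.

t=0: arr=3 -> substrate=1 bound=2 product=0
t=1: arr=1 -> substrate=2 bound=2 product=0
t=2: arr=3 -> substrate=3 bound=2 product=2
t=3: arr=0 -> substrate=3 bound=2 product=2
t=4: arr=3 -> substrate=4 bound=2 product=4
t=5: arr=3 -> substrate=7 bound=2 product=4
t=6: arr=1 -> substrate=6 bound=2 product=6
t=7: arr=0 -> substrate=6 bound=2 product=6
t=8: arr=0 -> substrate=4 bound=2 product=8
t=9: arr=0 -> substrate=4 bound=2 product=8
t=10: arr=0 -> substrate=2 bound=2 product=10
t=11: arr=2 -> substrate=4 bound=2 product=10
t=12: arr=0 -> substrate=2 bound=2 product=12
t=13: arr=0 -> substrate=2 bound=2 product=12

Answer: 2 2 2 2 2 2 2 2 2 2 2 2 2 2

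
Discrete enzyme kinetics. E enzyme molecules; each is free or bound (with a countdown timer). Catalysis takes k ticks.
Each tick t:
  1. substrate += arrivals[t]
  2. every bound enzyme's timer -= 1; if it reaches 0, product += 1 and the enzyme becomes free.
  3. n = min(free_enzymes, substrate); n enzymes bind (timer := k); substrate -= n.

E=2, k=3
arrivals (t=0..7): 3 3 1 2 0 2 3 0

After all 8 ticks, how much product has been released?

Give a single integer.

Answer: 4

Derivation:
t=0: arr=3 -> substrate=1 bound=2 product=0
t=1: arr=3 -> substrate=4 bound=2 product=0
t=2: arr=1 -> substrate=5 bound=2 product=0
t=3: arr=2 -> substrate=5 bound=2 product=2
t=4: arr=0 -> substrate=5 bound=2 product=2
t=5: arr=2 -> substrate=7 bound=2 product=2
t=6: arr=3 -> substrate=8 bound=2 product=4
t=7: arr=0 -> substrate=8 bound=2 product=4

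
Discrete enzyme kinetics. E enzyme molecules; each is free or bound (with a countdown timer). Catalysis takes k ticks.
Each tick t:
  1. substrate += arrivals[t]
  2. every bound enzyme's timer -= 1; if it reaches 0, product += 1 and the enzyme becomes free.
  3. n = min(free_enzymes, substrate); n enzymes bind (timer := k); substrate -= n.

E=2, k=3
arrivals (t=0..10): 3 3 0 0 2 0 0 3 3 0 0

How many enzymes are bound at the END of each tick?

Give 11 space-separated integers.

Answer: 2 2 2 2 2 2 2 2 2 2 2

Derivation:
t=0: arr=3 -> substrate=1 bound=2 product=0
t=1: arr=3 -> substrate=4 bound=2 product=0
t=2: arr=0 -> substrate=4 bound=2 product=0
t=3: arr=0 -> substrate=2 bound=2 product=2
t=4: arr=2 -> substrate=4 bound=2 product=2
t=5: arr=0 -> substrate=4 bound=2 product=2
t=6: arr=0 -> substrate=2 bound=2 product=4
t=7: arr=3 -> substrate=5 bound=2 product=4
t=8: arr=3 -> substrate=8 bound=2 product=4
t=9: arr=0 -> substrate=6 bound=2 product=6
t=10: arr=0 -> substrate=6 bound=2 product=6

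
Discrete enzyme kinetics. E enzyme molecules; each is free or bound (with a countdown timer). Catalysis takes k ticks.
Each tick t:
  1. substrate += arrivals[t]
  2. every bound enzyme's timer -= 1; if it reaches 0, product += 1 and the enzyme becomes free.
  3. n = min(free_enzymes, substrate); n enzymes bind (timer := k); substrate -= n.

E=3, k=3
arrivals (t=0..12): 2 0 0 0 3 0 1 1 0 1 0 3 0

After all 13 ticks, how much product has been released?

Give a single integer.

Answer: 8

Derivation:
t=0: arr=2 -> substrate=0 bound=2 product=0
t=1: arr=0 -> substrate=0 bound=2 product=0
t=2: arr=0 -> substrate=0 bound=2 product=0
t=3: arr=0 -> substrate=0 bound=0 product=2
t=4: arr=3 -> substrate=0 bound=3 product=2
t=5: arr=0 -> substrate=0 bound=3 product=2
t=6: arr=1 -> substrate=1 bound=3 product=2
t=7: arr=1 -> substrate=0 bound=2 product=5
t=8: arr=0 -> substrate=0 bound=2 product=5
t=9: arr=1 -> substrate=0 bound=3 product=5
t=10: arr=0 -> substrate=0 bound=1 product=7
t=11: arr=3 -> substrate=1 bound=3 product=7
t=12: arr=0 -> substrate=0 bound=3 product=8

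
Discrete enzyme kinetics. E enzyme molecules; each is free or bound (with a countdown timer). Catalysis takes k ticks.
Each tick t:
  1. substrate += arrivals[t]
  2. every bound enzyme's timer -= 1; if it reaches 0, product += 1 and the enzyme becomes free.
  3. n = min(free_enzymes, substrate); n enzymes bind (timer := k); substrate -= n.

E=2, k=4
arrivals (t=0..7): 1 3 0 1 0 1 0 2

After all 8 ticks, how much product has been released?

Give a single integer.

Answer: 2

Derivation:
t=0: arr=1 -> substrate=0 bound=1 product=0
t=1: arr=3 -> substrate=2 bound=2 product=0
t=2: arr=0 -> substrate=2 bound=2 product=0
t=3: arr=1 -> substrate=3 bound=2 product=0
t=4: arr=0 -> substrate=2 bound=2 product=1
t=5: arr=1 -> substrate=2 bound=2 product=2
t=6: arr=0 -> substrate=2 bound=2 product=2
t=7: arr=2 -> substrate=4 bound=2 product=2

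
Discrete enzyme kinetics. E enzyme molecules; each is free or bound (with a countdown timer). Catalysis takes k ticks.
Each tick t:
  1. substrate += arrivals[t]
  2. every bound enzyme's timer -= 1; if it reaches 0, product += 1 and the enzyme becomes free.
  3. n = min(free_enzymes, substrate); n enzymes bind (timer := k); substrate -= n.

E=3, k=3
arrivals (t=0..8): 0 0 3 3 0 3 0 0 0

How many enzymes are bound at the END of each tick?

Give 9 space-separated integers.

Answer: 0 0 3 3 3 3 3 3 3

Derivation:
t=0: arr=0 -> substrate=0 bound=0 product=0
t=1: arr=0 -> substrate=0 bound=0 product=0
t=2: arr=3 -> substrate=0 bound=3 product=0
t=3: arr=3 -> substrate=3 bound=3 product=0
t=4: arr=0 -> substrate=3 bound=3 product=0
t=5: arr=3 -> substrate=3 bound=3 product=3
t=6: arr=0 -> substrate=3 bound=3 product=3
t=7: arr=0 -> substrate=3 bound=3 product=3
t=8: arr=0 -> substrate=0 bound=3 product=6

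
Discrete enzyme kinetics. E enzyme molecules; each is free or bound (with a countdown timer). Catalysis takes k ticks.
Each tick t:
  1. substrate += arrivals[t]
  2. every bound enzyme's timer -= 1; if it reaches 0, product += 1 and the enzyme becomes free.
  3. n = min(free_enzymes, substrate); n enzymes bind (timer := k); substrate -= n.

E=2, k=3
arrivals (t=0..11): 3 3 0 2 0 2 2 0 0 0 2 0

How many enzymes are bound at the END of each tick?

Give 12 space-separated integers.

Answer: 2 2 2 2 2 2 2 2 2 2 2 2

Derivation:
t=0: arr=3 -> substrate=1 bound=2 product=0
t=1: arr=3 -> substrate=4 bound=2 product=0
t=2: arr=0 -> substrate=4 bound=2 product=0
t=3: arr=2 -> substrate=4 bound=2 product=2
t=4: arr=0 -> substrate=4 bound=2 product=2
t=5: arr=2 -> substrate=6 bound=2 product=2
t=6: arr=2 -> substrate=6 bound=2 product=4
t=7: arr=0 -> substrate=6 bound=2 product=4
t=8: arr=0 -> substrate=6 bound=2 product=4
t=9: arr=0 -> substrate=4 bound=2 product=6
t=10: arr=2 -> substrate=6 bound=2 product=6
t=11: arr=0 -> substrate=6 bound=2 product=6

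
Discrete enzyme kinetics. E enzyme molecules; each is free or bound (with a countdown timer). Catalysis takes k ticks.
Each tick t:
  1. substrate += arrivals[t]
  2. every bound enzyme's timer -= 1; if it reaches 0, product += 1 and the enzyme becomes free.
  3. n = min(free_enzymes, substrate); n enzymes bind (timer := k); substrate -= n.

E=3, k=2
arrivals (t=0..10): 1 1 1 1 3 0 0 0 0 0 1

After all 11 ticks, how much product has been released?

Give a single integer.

Answer: 7

Derivation:
t=0: arr=1 -> substrate=0 bound=1 product=0
t=1: arr=1 -> substrate=0 bound=2 product=0
t=2: arr=1 -> substrate=0 bound=2 product=1
t=3: arr=1 -> substrate=0 bound=2 product=2
t=4: arr=3 -> substrate=1 bound=3 product=3
t=5: arr=0 -> substrate=0 bound=3 product=4
t=6: arr=0 -> substrate=0 bound=1 product=6
t=7: arr=0 -> substrate=0 bound=0 product=7
t=8: arr=0 -> substrate=0 bound=0 product=7
t=9: arr=0 -> substrate=0 bound=0 product=7
t=10: arr=1 -> substrate=0 bound=1 product=7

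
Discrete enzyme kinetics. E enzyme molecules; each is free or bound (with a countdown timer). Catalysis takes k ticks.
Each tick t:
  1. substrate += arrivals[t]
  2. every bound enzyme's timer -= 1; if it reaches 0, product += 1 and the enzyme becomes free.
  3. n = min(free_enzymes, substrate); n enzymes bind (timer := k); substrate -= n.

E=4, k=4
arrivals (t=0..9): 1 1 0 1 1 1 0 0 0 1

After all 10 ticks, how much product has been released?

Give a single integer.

t=0: arr=1 -> substrate=0 bound=1 product=0
t=1: arr=1 -> substrate=0 bound=2 product=0
t=2: arr=0 -> substrate=0 bound=2 product=0
t=3: arr=1 -> substrate=0 bound=3 product=0
t=4: arr=1 -> substrate=0 bound=3 product=1
t=5: arr=1 -> substrate=0 bound=3 product=2
t=6: arr=0 -> substrate=0 bound=3 product=2
t=7: arr=0 -> substrate=0 bound=2 product=3
t=8: arr=0 -> substrate=0 bound=1 product=4
t=9: arr=1 -> substrate=0 bound=1 product=5

Answer: 5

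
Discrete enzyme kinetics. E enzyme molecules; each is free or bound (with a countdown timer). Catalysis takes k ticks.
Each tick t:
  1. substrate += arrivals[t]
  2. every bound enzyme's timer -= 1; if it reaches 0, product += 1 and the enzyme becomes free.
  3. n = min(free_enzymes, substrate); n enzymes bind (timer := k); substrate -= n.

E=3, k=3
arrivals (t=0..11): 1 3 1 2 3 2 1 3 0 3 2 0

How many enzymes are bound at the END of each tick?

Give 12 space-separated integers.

Answer: 1 3 3 3 3 3 3 3 3 3 3 3

Derivation:
t=0: arr=1 -> substrate=0 bound=1 product=0
t=1: arr=3 -> substrate=1 bound=3 product=0
t=2: arr=1 -> substrate=2 bound=3 product=0
t=3: arr=2 -> substrate=3 bound=3 product=1
t=4: arr=3 -> substrate=4 bound=3 product=3
t=5: arr=2 -> substrate=6 bound=3 product=3
t=6: arr=1 -> substrate=6 bound=3 product=4
t=7: arr=3 -> substrate=7 bound=3 product=6
t=8: arr=0 -> substrate=7 bound=3 product=6
t=9: arr=3 -> substrate=9 bound=3 product=7
t=10: arr=2 -> substrate=9 bound=3 product=9
t=11: arr=0 -> substrate=9 bound=3 product=9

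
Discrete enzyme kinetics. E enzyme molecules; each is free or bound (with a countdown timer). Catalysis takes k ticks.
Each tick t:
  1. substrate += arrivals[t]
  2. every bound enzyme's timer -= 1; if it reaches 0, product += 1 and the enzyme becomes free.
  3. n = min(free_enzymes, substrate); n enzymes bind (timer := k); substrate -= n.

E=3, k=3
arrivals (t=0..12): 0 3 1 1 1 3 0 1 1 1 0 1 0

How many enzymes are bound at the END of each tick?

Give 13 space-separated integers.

Answer: 0 3 3 3 3 3 3 3 3 3 3 3 3

Derivation:
t=0: arr=0 -> substrate=0 bound=0 product=0
t=1: arr=3 -> substrate=0 bound=3 product=0
t=2: arr=1 -> substrate=1 bound=3 product=0
t=3: arr=1 -> substrate=2 bound=3 product=0
t=4: arr=1 -> substrate=0 bound=3 product=3
t=5: arr=3 -> substrate=3 bound=3 product=3
t=6: arr=0 -> substrate=3 bound=3 product=3
t=7: arr=1 -> substrate=1 bound=3 product=6
t=8: arr=1 -> substrate=2 bound=3 product=6
t=9: arr=1 -> substrate=3 bound=3 product=6
t=10: arr=0 -> substrate=0 bound=3 product=9
t=11: arr=1 -> substrate=1 bound=3 product=9
t=12: arr=0 -> substrate=1 bound=3 product=9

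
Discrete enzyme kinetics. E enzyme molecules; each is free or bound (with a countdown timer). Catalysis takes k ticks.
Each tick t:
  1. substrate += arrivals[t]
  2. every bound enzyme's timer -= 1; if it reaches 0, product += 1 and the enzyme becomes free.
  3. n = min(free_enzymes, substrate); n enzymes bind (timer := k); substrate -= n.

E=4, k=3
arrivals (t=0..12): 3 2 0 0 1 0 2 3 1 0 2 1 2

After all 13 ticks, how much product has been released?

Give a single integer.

t=0: arr=3 -> substrate=0 bound=3 product=0
t=1: arr=2 -> substrate=1 bound=4 product=0
t=2: arr=0 -> substrate=1 bound=4 product=0
t=3: arr=0 -> substrate=0 bound=2 product=3
t=4: arr=1 -> substrate=0 bound=2 product=4
t=5: arr=0 -> substrate=0 bound=2 product=4
t=6: arr=2 -> substrate=0 bound=3 product=5
t=7: arr=3 -> substrate=1 bound=4 product=6
t=8: arr=1 -> substrate=2 bound=4 product=6
t=9: arr=0 -> substrate=0 bound=4 product=8
t=10: arr=2 -> substrate=0 bound=4 product=10
t=11: arr=1 -> substrate=1 bound=4 product=10
t=12: arr=2 -> substrate=1 bound=4 product=12

Answer: 12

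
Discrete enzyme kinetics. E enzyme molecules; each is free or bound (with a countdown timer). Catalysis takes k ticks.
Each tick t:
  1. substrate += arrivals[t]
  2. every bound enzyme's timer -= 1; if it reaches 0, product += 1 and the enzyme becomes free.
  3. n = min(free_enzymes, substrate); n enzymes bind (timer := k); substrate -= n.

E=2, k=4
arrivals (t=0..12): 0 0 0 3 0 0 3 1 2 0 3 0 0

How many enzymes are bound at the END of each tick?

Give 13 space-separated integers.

t=0: arr=0 -> substrate=0 bound=0 product=0
t=1: arr=0 -> substrate=0 bound=0 product=0
t=2: arr=0 -> substrate=0 bound=0 product=0
t=3: arr=3 -> substrate=1 bound=2 product=0
t=4: arr=0 -> substrate=1 bound=2 product=0
t=5: arr=0 -> substrate=1 bound=2 product=0
t=6: arr=3 -> substrate=4 bound=2 product=0
t=7: arr=1 -> substrate=3 bound=2 product=2
t=8: arr=2 -> substrate=5 bound=2 product=2
t=9: arr=0 -> substrate=5 bound=2 product=2
t=10: arr=3 -> substrate=8 bound=2 product=2
t=11: arr=0 -> substrate=6 bound=2 product=4
t=12: arr=0 -> substrate=6 bound=2 product=4

Answer: 0 0 0 2 2 2 2 2 2 2 2 2 2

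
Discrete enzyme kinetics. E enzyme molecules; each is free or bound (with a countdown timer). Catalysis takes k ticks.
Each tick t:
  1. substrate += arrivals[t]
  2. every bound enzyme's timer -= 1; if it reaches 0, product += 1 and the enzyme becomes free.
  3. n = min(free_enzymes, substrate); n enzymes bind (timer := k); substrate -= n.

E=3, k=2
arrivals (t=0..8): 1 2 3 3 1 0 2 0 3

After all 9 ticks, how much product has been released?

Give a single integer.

t=0: arr=1 -> substrate=0 bound=1 product=0
t=1: arr=2 -> substrate=0 bound=3 product=0
t=2: arr=3 -> substrate=2 bound=3 product=1
t=3: arr=3 -> substrate=3 bound=3 product=3
t=4: arr=1 -> substrate=3 bound=3 product=4
t=5: arr=0 -> substrate=1 bound=3 product=6
t=6: arr=2 -> substrate=2 bound=3 product=7
t=7: arr=0 -> substrate=0 bound=3 product=9
t=8: arr=3 -> substrate=2 bound=3 product=10

Answer: 10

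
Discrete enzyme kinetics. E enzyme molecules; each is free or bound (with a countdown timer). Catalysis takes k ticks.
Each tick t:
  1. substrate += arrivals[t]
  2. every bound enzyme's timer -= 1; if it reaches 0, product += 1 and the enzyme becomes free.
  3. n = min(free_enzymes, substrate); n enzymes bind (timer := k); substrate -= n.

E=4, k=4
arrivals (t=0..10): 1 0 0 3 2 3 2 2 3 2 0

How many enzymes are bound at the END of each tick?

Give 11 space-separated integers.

Answer: 1 1 1 4 4 4 4 4 4 4 4

Derivation:
t=0: arr=1 -> substrate=0 bound=1 product=0
t=1: arr=0 -> substrate=0 bound=1 product=0
t=2: arr=0 -> substrate=0 bound=1 product=0
t=3: arr=3 -> substrate=0 bound=4 product=0
t=4: arr=2 -> substrate=1 bound=4 product=1
t=5: arr=3 -> substrate=4 bound=4 product=1
t=6: arr=2 -> substrate=6 bound=4 product=1
t=7: arr=2 -> substrate=5 bound=4 product=4
t=8: arr=3 -> substrate=7 bound=4 product=5
t=9: arr=2 -> substrate=9 bound=4 product=5
t=10: arr=0 -> substrate=9 bound=4 product=5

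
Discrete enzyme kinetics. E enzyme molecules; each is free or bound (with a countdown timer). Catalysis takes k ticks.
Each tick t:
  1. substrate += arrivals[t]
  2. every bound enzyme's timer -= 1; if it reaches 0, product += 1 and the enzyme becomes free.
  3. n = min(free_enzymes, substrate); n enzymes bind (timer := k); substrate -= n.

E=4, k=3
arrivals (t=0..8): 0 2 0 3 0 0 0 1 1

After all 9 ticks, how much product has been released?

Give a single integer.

t=0: arr=0 -> substrate=0 bound=0 product=0
t=1: arr=2 -> substrate=0 bound=2 product=0
t=2: arr=0 -> substrate=0 bound=2 product=0
t=3: arr=3 -> substrate=1 bound=4 product=0
t=4: arr=0 -> substrate=0 bound=3 product=2
t=5: arr=0 -> substrate=0 bound=3 product=2
t=6: arr=0 -> substrate=0 bound=1 product=4
t=7: arr=1 -> substrate=0 bound=1 product=5
t=8: arr=1 -> substrate=0 bound=2 product=5

Answer: 5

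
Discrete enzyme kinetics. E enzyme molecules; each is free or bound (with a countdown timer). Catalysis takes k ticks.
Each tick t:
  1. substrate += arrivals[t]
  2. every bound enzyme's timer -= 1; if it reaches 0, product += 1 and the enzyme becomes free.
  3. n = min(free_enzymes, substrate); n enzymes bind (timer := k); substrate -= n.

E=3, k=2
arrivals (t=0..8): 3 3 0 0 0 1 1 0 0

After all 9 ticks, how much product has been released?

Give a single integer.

t=0: arr=3 -> substrate=0 bound=3 product=0
t=1: arr=3 -> substrate=3 bound=3 product=0
t=2: arr=0 -> substrate=0 bound=3 product=3
t=3: arr=0 -> substrate=0 bound=3 product=3
t=4: arr=0 -> substrate=0 bound=0 product=6
t=5: arr=1 -> substrate=0 bound=1 product=6
t=6: arr=1 -> substrate=0 bound=2 product=6
t=7: arr=0 -> substrate=0 bound=1 product=7
t=8: arr=0 -> substrate=0 bound=0 product=8

Answer: 8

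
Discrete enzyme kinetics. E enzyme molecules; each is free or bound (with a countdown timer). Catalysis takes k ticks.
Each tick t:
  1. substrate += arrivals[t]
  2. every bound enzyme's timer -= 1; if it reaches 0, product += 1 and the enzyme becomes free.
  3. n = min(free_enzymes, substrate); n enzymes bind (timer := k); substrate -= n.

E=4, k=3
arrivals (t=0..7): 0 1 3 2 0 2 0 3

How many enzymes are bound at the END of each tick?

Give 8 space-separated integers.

Answer: 0 1 4 4 4 4 4 4

Derivation:
t=0: arr=0 -> substrate=0 bound=0 product=0
t=1: arr=1 -> substrate=0 bound=1 product=0
t=2: arr=3 -> substrate=0 bound=4 product=0
t=3: arr=2 -> substrate=2 bound=4 product=0
t=4: arr=0 -> substrate=1 bound=4 product=1
t=5: arr=2 -> substrate=0 bound=4 product=4
t=6: arr=0 -> substrate=0 bound=4 product=4
t=7: arr=3 -> substrate=2 bound=4 product=5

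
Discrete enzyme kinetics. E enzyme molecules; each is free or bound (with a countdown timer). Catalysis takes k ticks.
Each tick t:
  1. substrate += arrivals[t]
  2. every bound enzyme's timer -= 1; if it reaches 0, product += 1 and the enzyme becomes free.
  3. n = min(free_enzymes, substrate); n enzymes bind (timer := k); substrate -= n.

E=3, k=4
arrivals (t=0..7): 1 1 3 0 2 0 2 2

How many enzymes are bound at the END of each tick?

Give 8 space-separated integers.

Answer: 1 2 3 3 3 3 3 3

Derivation:
t=0: arr=1 -> substrate=0 bound=1 product=0
t=1: arr=1 -> substrate=0 bound=2 product=0
t=2: arr=3 -> substrate=2 bound=3 product=0
t=3: arr=0 -> substrate=2 bound=3 product=0
t=4: arr=2 -> substrate=3 bound=3 product=1
t=5: arr=0 -> substrate=2 bound=3 product=2
t=6: arr=2 -> substrate=3 bound=3 product=3
t=7: arr=2 -> substrate=5 bound=3 product=3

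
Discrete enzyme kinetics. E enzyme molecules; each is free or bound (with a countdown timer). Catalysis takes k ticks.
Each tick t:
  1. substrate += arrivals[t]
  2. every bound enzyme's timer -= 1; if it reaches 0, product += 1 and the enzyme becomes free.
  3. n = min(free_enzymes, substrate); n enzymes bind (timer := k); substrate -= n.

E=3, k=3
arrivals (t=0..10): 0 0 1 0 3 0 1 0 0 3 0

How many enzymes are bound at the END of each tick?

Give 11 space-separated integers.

Answer: 0 0 1 1 3 3 3 2 1 3 3

Derivation:
t=0: arr=0 -> substrate=0 bound=0 product=0
t=1: arr=0 -> substrate=0 bound=0 product=0
t=2: arr=1 -> substrate=0 bound=1 product=0
t=3: arr=0 -> substrate=0 bound=1 product=0
t=4: arr=3 -> substrate=1 bound=3 product=0
t=5: arr=0 -> substrate=0 bound=3 product=1
t=6: arr=1 -> substrate=1 bound=3 product=1
t=7: arr=0 -> substrate=0 bound=2 product=3
t=8: arr=0 -> substrate=0 bound=1 product=4
t=9: arr=3 -> substrate=1 bound=3 product=4
t=10: arr=0 -> substrate=0 bound=3 product=5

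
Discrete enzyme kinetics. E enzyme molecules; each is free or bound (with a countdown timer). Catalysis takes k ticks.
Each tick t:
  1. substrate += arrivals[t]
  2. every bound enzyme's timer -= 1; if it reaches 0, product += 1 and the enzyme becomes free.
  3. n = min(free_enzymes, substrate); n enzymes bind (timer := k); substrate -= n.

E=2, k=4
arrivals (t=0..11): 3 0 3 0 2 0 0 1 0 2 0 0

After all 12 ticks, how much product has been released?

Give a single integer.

t=0: arr=3 -> substrate=1 bound=2 product=0
t=1: arr=0 -> substrate=1 bound=2 product=0
t=2: arr=3 -> substrate=4 bound=2 product=0
t=3: arr=0 -> substrate=4 bound=2 product=0
t=4: arr=2 -> substrate=4 bound=2 product=2
t=5: arr=0 -> substrate=4 bound=2 product=2
t=6: arr=0 -> substrate=4 bound=2 product=2
t=7: arr=1 -> substrate=5 bound=2 product=2
t=8: arr=0 -> substrate=3 bound=2 product=4
t=9: arr=2 -> substrate=5 bound=2 product=4
t=10: arr=0 -> substrate=5 bound=2 product=4
t=11: arr=0 -> substrate=5 bound=2 product=4

Answer: 4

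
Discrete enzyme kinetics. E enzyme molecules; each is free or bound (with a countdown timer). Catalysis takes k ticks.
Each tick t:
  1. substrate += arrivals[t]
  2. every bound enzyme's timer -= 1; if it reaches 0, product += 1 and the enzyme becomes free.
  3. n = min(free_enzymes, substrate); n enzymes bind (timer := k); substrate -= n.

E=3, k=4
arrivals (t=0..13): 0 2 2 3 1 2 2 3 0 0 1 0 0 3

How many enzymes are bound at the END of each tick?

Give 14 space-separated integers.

Answer: 0 2 3 3 3 3 3 3 3 3 3 3 3 3

Derivation:
t=0: arr=0 -> substrate=0 bound=0 product=0
t=1: arr=2 -> substrate=0 bound=2 product=0
t=2: arr=2 -> substrate=1 bound=3 product=0
t=3: arr=3 -> substrate=4 bound=3 product=0
t=4: arr=1 -> substrate=5 bound=3 product=0
t=5: arr=2 -> substrate=5 bound=3 product=2
t=6: arr=2 -> substrate=6 bound=3 product=3
t=7: arr=3 -> substrate=9 bound=3 product=3
t=8: arr=0 -> substrate=9 bound=3 product=3
t=9: arr=0 -> substrate=7 bound=3 product=5
t=10: arr=1 -> substrate=7 bound=3 product=6
t=11: arr=0 -> substrate=7 bound=3 product=6
t=12: arr=0 -> substrate=7 bound=3 product=6
t=13: arr=3 -> substrate=8 bound=3 product=8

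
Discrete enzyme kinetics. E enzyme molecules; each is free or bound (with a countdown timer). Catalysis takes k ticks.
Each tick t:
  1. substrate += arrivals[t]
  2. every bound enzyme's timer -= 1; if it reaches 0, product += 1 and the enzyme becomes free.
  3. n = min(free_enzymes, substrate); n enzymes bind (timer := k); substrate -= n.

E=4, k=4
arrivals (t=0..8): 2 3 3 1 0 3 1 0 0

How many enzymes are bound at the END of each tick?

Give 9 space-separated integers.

t=0: arr=2 -> substrate=0 bound=2 product=0
t=1: arr=3 -> substrate=1 bound=4 product=0
t=2: arr=3 -> substrate=4 bound=4 product=0
t=3: arr=1 -> substrate=5 bound=4 product=0
t=4: arr=0 -> substrate=3 bound=4 product=2
t=5: arr=3 -> substrate=4 bound=4 product=4
t=6: arr=1 -> substrate=5 bound=4 product=4
t=7: arr=0 -> substrate=5 bound=4 product=4
t=8: arr=0 -> substrate=3 bound=4 product=6

Answer: 2 4 4 4 4 4 4 4 4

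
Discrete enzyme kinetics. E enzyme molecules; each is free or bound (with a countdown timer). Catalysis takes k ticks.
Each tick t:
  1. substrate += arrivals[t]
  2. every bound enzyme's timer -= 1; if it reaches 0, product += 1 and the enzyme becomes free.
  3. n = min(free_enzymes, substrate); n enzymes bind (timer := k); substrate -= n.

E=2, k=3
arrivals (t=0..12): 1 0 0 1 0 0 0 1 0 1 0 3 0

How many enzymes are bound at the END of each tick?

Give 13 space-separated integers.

t=0: arr=1 -> substrate=0 bound=1 product=0
t=1: arr=0 -> substrate=0 bound=1 product=0
t=2: arr=0 -> substrate=0 bound=1 product=0
t=3: arr=1 -> substrate=0 bound=1 product=1
t=4: arr=0 -> substrate=0 bound=1 product=1
t=5: arr=0 -> substrate=0 bound=1 product=1
t=6: arr=0 -> substrate=0 bound=0 product=2
t=7: arr=1 -> substrate=0 bound=1 product=2
t=8: arr=0 -> substrate=0 bound=1 product=2
t=9: arr=1 -> substrate=0 bound=2 product=2
t=10: arr=0 -> substrate=0 bound=1 product=3
t=11: arr=3 -> substrate=2 bound=2 product=3
t=12: arr=0 -> substrate=1 bound=2 product=4

Answer: 1 1 1 1 1 1 0 1 1 2 1 2 2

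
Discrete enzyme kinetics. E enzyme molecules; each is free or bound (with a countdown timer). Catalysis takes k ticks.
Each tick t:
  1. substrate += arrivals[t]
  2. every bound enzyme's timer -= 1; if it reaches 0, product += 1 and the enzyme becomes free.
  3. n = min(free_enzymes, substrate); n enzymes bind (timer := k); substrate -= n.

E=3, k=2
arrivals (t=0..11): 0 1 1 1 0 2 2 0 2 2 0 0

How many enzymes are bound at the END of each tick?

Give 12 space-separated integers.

Answer: 0 1 2 2 1 2 3 2 3 3 2 1

Derivation:
t=0: arr=0 -> substrate=0 bound=0 product=0
t=1: arr=1 -> substrate=0 bound=1 product=0
t=2: arr=1 -> substrate=0 bound=2 product=0
t=3: arr=1 -> substrate=0 bound=2 product=1
t=4: arr=0 -> substrate=0 bound=1 product=2
t=5: arr=2 -> substrate=0 bound=2 product=3
t=6: arr=2 -> substrate=1 bound=3 product=3
t=7: arr=0 -> substrate=0 bound=2 product=5
t=8: arr=2 -> substrate=0 bound=3 product=6
t=9: arr=2 -> substrate=1 bound=3 product=7
t=10: arr=0 -> substrate=0 bound=2 product=9
t=11: arr=0 -> substrate=0 bound=1 product=10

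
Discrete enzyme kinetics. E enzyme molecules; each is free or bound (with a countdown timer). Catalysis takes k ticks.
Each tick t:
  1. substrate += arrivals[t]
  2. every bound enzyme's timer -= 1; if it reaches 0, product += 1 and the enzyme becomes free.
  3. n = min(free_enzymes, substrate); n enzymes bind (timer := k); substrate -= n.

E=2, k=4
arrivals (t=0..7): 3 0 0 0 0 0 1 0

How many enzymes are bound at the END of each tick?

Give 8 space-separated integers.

Answer: 2 2 2 2 1 1 2 2

Derivation:
t=0: arr=3 -> substrate=1 bound=2 product=0
t=1: arr=0 -> substrate=1 bound=2 product=0
t=2: arr=0 -> substrate=1 bound=2 product=0
t=3: arr=0 -> substrate=1 bound=2 product=0
t=4: arr=0 -> substrate=0 bound=1 product=2
t=5: arr=0 -> substrate=0 bound=1 product=2
t=6: arr=1 -> substrate=0 bound=2 product=2
t=7: arr=0 -> substrate=0 bound=2 product=2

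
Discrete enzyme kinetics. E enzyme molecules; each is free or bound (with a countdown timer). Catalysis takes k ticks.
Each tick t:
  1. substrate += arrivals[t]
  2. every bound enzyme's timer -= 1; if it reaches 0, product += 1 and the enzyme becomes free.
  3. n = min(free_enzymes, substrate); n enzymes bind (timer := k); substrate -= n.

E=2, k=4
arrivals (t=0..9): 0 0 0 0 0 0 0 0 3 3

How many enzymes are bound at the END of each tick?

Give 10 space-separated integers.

Answer: 0 0 0 0 0 0 0 0 2 2

Derivation:
t=0: arr=0 -> substrate=0 bound=0 product=0
t=1: arr=0 -> substrate=0 bound=0 product=0
t=2: arr=0 -> substrate=0 bound=0 product=0
t=3: arr=0 -> substrate=0 bound=0 product=0
t=4: arr=0 -> substrate=0 bound=0 product=0
t=5: arr=0 -> substrate=0 bound=0 product=0
t=6: arr=0 -> substrate=0 bound=0 product=0
t=7: arr=0 -> substrate=0 bound=0 product=0
t=8: arr=3 -> substrate=1 bound=2 product=0
t=9: arr=3 -> substrate=4 bound=2 product=0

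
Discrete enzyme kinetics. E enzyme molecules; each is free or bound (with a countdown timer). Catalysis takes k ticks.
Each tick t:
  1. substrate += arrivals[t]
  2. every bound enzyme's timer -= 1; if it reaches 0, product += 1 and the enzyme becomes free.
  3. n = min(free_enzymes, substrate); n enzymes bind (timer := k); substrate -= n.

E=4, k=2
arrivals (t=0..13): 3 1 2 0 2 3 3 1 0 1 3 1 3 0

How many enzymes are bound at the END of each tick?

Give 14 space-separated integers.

Answer: 3 4 3 2 2 4 4 4 3 2 4 4 4 3

Derivation:
t=0: arr=3 -> substrate=0 bound=3 product=0
t=1: arr=1 -> substrate=0 bound=4 product=0
t=2: arr=2 -> substrate=0 bound=3 product=3
t=3: arr=0 -> substrate=0 bound=2 product=4
t=4: arr=2 -> substrate=0 bound=2 product=6
t=5: arr=3 -> substrate=1 bound=4 product=6
t=6: arr=3 -> substrate=2 bound=4 product=8
t=7: arr=1 -> substrate=1 bound=4 product=10
t=8: arr=0 -> substrate=0 bound=3 product=12
t=9: arr=1 -> substrate=0 bound=2 product=14
t=10: arr=3 -> substrate=0 bound=4 product=15
t=11: arr=1 -> substrate=0 bound=4 product=16
t=12: arr=3 -> substrate=0 bound=4 product=19
t=13: arr=0 -> substrate=0 bound=3 product=20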